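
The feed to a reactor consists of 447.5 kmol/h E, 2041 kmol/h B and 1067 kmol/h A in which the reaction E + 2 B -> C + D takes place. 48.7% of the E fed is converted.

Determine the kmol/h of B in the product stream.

1610 kmol/h

E reacted = 0.487 × 447.5 = 217.9 kmol/h; ν_E = −1, so ξ = 217.9/1 = 217.9 kmol/h.
Outlet amounts (n = n₀ + ν ξ):
  E: 447.5 − 1(217.9) = 229.6
  B: 2041 − 2(217.9) = 1605
  C: 0 + 1(217.9) = 217.9
  D: 0 + 1(217.9) = 217.9
  A: 1067 (inert)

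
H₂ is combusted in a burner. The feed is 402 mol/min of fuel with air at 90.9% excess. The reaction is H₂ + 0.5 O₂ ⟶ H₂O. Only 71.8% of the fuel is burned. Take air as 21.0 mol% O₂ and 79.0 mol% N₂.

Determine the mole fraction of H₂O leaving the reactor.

Stoichiometric O₂ = 0.5 × 402 = 201 mol/min; O₂ fed = 201 × 1.909 = 383.7 mol/min.
N₂ fed = 383.7 × 79/21 = 1443 mol/min.
Fuel reacted = 0.718 × 402 → ξ = 288.6 mol/min.
Outlet (n = n₀ + ν ξ):
  H₂: 402 − 1(288.6) = 113.4
  O₂: 383.7 − 0.5(288.6) = 239.4
  N₂: 1443 (inert)
  H₂O: 0 + 1(288.6) = 288.6
Total out = 2085 mol/min; y_H₂O = 288.6 / 2085 = 0.1384.

0.138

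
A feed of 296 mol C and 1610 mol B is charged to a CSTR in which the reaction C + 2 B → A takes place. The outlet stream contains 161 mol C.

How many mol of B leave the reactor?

For C: n = n₀ − 1ξ → 161 = 296 − 1ξ, giving ξ = 135 mol.
Outlet amounts (n = n₀ + ν ξ):
  C: 296 − 1(135) = 161
  B: 1610 − 2(135) = 1340
  A: 0 + 1(135) = 135

1340 mol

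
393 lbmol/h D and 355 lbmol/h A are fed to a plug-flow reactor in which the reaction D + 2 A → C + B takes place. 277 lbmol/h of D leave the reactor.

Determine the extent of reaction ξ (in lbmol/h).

ξ = 116 lbmol/h

For D: n = n₀ − 1ξ → 277 = 393 − 1ξ, giving ξ = 116 lbmol/h.
Outlet amounts (n = n₀ + ν ξ):
  D: 393 − 1(116) = 277
  A: 355 − 2(116) = 123
  C: 0 + 1(116) = 116
  B: 0 + 1(116) = 116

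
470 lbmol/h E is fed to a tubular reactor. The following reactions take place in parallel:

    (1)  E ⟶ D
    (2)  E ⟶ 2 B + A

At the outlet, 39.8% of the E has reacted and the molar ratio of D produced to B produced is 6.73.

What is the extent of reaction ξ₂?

ξ₂ = 12.9 lbmol/h

Conversion of E: E consumed = 0.398 × 470 = 187.1 lbmol/h = 1ξ₁ + 1ξ₂.
Selectivity: 1ξ₁ / (2ξ₂) = 6.73 → ξ₁ = 13.46 ξ₂.
Substitute: (1·13.46 + 1) ξ₂ = 187.1 → ξ₂ = 12.94 lbmol/h, ξ₁ = 174.1 lbmol/h.
Outlet amounts (n = n₀ + Σ ν·ξ):
  E: 470 − 1(174.1) − 1(12.94) = 282.9
  D: 0 + 1(174.1) = 174.1
  B: 0 + 2(12.94) = 25.87
  A: 0 + 1(12.94) = 12.94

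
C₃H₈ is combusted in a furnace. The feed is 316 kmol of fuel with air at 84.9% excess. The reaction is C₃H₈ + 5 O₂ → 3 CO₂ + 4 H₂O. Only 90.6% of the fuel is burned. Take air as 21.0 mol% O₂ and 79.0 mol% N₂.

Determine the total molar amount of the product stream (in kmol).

14500 kmol

Stoichiometric O₂ = 5 × 316 = 1580 kmol; O₂ fed = 1580 × 1.849 = 2921 kmol.
N₂ fed = 2921 × 79/21 = 10990 kmol.
Fuel reacted = 0.906 × 316 → ξ = 286.3 kmol.
Outlet (n = n₀ + ν ξ):
  C₃H₈: 316 − 1(286.3) = 29.7
  O₂: 2921 − 5(286.3) = 1490
  N₂: 10990 (inert)
  CO₂: 0 + 3(286.3) = 858.9
  H₂O: 0 + 4(286.3) = 1145
Total out = 29.7 + 1490 + 10990 + 858.9 + 1145 = 14510 kmol.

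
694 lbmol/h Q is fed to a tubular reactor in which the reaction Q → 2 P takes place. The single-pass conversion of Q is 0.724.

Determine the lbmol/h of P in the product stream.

1000 lbmol/h

Q reacted = 0.724 × 694 = 502.5 lbmol/h; ν_Q = −1, so ξ = 502.5/1 = 502.5 lbmol/h.
Outlet amounts (n = n₀ + ν ξ):
  Q: 694 − 1(502.5) = 191.5
  P: 0 + 2(502.5) = 1005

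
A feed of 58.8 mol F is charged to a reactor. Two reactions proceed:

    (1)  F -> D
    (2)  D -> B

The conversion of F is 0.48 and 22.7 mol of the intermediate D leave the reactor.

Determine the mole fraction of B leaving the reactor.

Conversion of F: F consumed = 1ξ₁ = 0.48 × 58.8 → ξ₁ = 28.22 mol.
D balance: n_D = 0 + 1ξ₁ − 1ξ₂ = 22.7 → ξ₂ = (1·28.22 − 22.7)/1 = 5.524 mol.
Outlet amounts (n = n₀ + Σ ν·ξ):
  F: 58.8 − 1(28.22) = 30.58
  D: 0 + 1(28.22) − 1(5.524) = 22.7
  B: 0 + 1(5.524) = 5.524
Total out = 58.8 mol; y_B = 5.524 / 58.8 = 0.09395.

0.0939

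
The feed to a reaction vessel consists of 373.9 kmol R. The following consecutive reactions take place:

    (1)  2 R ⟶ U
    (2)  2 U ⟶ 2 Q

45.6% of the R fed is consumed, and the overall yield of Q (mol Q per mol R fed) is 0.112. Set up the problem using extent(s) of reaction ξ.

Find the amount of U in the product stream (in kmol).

43.4 kmol

Conversion of R: R consumed = 2ξ₁ = 0.456 × 373.9 → ξ₁ = 85.25 kmol.
Yield of Q: 2ξ₂ / 373.9 = 0.112 → ξ₂ = 20.94 kmol.
Outlet amounts (n = n₀ + Σ ν·ξ):
  R: 373.9 − 2(85.25) = 203.4
  U: 0 + 1(85.25) − 2(20.94) = 43.37
  Q: 0 + 2(20.94) = 41.88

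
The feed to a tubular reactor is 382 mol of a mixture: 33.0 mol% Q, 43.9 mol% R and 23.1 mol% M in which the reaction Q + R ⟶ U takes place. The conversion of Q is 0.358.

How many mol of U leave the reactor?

Q reacted = 0.358 × 126.1 = 45.13 mol; ν_Q = −1, so ξ = 45.13/1 = 45.13 mol.
Outlet amounts (n = n₀ + ν ξ):
  Q: 126.1 − 1(45.13) = 80.93
  R: 167.7 − 1(45.13) = 122.6
  U: 0 + 1(45.13) = 45.13
  M: 88.24 (inert)

45.1 mol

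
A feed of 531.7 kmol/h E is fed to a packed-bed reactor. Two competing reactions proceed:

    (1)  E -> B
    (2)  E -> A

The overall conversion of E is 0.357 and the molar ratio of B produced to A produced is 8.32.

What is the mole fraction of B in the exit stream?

0.319

Conversion of E: E consumed = 0.357 × 531.7 = 189.8 kmol/h = 1ξ₁ + 1ξ₂.
Selectivity: 1ξ₁ / (1ξ₂) = 8.32 → ξ₁ = 8.32 ξ₂.
Substitute: (1·8.32 + 1) ξ₂ = 189.8 → ξ₂ = 20.37 kmol/h, ξ₁ = 169.5 kmol/h.
Outlet amounts (n = n₀ + Σ ν·ξ):
  E: 531.7 − 1(169.5) − 1(20.37) = 341.9
  B: 0 + 1(169.5) = 169.5
  A: 0 + 1(20.37) = 20.37
Total out = 531.7 kmol/h; y_B = 169.5 / 531.7 = 0.3187.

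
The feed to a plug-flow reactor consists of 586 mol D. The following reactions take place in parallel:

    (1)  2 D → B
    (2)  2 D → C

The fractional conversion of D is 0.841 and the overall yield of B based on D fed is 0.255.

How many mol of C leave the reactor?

97 mol

Yield of B: 1ξ₁ / 586 = 0.255 → ξ₁ = 149.4 mol.
Conversion of D: 2ξ₁ + 2ξ₂ = 0.841 × 586 = 492.8 → ξ₂ = 96.98 mol.
Outlet amounts (n = n₀ + Σ ν·ξ):
  D: 586 − 2(149.4) − 2(96.98) = 93.17
  B: 0 + 1(149.4) = 149.4
  C: 0 + 1(96.98) = 96.98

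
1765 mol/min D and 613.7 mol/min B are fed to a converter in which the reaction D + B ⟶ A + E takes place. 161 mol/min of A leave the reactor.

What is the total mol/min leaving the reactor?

For A: n = n₀ + 1ξ → 161 = 0 + 1ξ, giving ξ = 161 mol/min.
Outlet amounts (n = n₀ + ν ξ):
  D: 1765 − 1(161) = 1604
  B: 613.7 − 1(161) = 452.7
  A: 0 + 1(161) = 161
  E: 0 + 1(161) = 161
Total out = 1604 + 452.7 + 161 + 161 = 2379 mol/min.

2380 mol/min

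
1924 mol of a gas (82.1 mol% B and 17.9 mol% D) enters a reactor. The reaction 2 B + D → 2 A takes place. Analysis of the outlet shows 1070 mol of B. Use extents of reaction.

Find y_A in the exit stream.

For B: n = n₀ − 2ξ → 1070 = 1580 − 2ξ, giving ξ = 254.8 mol.
Outlet amounts (n = n₀ + ν ξ):
  B: 1580 − 2(254.8) = 1070
  D: 344.4 − 1(254.8) = 89.59
  A: 0 + 2(254.8) = 509.6
Total out = 1669 mol; y_A = 509.6 / 1669 = 0.3053.

0.305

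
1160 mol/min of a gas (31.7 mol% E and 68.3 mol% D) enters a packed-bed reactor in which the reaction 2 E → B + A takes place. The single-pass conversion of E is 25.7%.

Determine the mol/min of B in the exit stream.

E reacted = 0.257 × 367.7 = 94.5 mol/min; ν_E = −2, so ξ = 94.5/2 = 47.25 mol/min.
Outlet amounts (n = n₀ + ν ξ):
  E: 367.7 − 2(47.25) = 273.2
  B: 0 + 1(47.25) = 47.25
  A: 0 + 1(47.25) = 47.25
  D: 792.3 (inert)

47.3 mol/min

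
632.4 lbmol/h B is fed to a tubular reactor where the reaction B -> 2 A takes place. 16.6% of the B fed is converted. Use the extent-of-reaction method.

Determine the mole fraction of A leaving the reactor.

0.285

B reacted = 0.166 × 632.4 = 105 lbmol/h; ν_B = −1, so ξ = 105/1 = 105 lbmol/h.
Outlet amounts (n = n₀ + ν ξ):
  B: 632.4 − 1(105) = 527.4
  A: 0 + 2(105) = 210
Total out = 737.4 lbmol/h; y_A = 210 / 737.4 = 0.2847.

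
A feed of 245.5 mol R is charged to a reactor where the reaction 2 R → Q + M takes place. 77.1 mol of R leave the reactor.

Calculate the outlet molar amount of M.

84.2 mol

For R: n = n₀ − 2ξ → 77.1 = 245.5 − 2ξ, giving ξ = 84.2 mol.
Outlet amounts (n = n₀ + ν ξ):
  R: 245.5 − 2(84.2) = 77.1
  Q: 0 + 1(84.2) = 84.2
  M: 0 + 1(84.2) = 84.2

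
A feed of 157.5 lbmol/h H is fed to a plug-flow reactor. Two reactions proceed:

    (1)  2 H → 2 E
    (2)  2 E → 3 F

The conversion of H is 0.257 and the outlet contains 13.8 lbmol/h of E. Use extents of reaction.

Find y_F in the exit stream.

Conversion of H: H consumed = 2ξ₁ = 0.257 × 157.5 → ξ₁ = 20.24 lbmol/h.
E balance: n_E = 0 + 2ξ₁ − 2ξ₂ = 13.8 → ξ₂ = (2·20.24 − 13.8)/2 = 13.34 lbmol/h.
Outlet amounts (n = n₀ + Σ ν·ξ):
  H: 157.5 − 2(20.24) = 117
  E: 0 + 2(20.24) − 2(13.34) = 13.8
  F: 0 + 3(13.34) = 40.02
Total out = 170.8 lbmol/h; y_F = 40.02 / 170.8 = 0.2342.

0.234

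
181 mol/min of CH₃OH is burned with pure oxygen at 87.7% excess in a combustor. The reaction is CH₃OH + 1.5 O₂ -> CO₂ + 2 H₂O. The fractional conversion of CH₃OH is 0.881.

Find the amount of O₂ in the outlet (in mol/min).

270 mol/min

Stoichiometric O₂ = 1.5 × 181 = 271.5 mol/min; O₂ fed = 271.5 × 1.877 = 509.6 mol/min.
Fuel reacted = 0.881 × 181 → ξ = 159.5 mol/min.
Outlet (n = n₀ + ν ξ):
  CH₃OH: 181 − 1(159.5) = 21.54
  O₂: 509.6 − 1.5(159.5) = 270.4
  CO₂: 0 + 1(159.5) = 159.5
  H₂O: 0 + 2(159.5) = 318.9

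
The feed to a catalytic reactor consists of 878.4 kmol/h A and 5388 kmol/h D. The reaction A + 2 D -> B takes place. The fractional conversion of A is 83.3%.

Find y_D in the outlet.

0.817

A reacted = 0.833 × 878.4 = 731.7 kmol/h; ν_A = −1, so ξ = 731.7/1 = 731.7 kmol/h.
Outlet amounts (n = n₀ + ν ξ):
  A: 878.4 − 1(731.7) = 146.7
  D: 5388 − 2(731.7) = 3925
  B: 0 + 1(731.7) = 731.7
Total out = 4803 kmol/h; y_D = 3925 / 4803 = 0.8171.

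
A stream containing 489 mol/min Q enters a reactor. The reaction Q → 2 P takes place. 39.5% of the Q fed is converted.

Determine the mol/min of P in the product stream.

Q reacted = 0.395 × 489 = 193.2 mol/min; ν_Q = −1, so ξ = 193.2/1 = 193.2 mol/min.
Outlet amounts (n = n₀ + ν ξ):
  Q: 489 − 1(193.2) = 295.8
  P: 0 + 2(193.2) = 386.3

386 mol/min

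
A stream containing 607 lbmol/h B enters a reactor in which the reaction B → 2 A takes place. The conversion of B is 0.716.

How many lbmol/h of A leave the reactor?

869 lbmol/h

B reacted = 0.716 × 607 = 434.6 lbmol/h; ν_B = −1, so ξ = 434.6/1 = 434.6 lbmol/h.
Outlet amounts (n = n₀ + ν ξ):
  B: 607 − 1(434.6) = 172.4
  A: 0 + 2(434.6) = 869.2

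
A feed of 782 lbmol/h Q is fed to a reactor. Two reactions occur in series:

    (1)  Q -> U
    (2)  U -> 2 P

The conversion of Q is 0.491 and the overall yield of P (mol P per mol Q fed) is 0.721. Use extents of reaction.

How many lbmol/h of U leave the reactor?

102 lbmol/h

Conversion of Q: Q consumed = 1ξ₁ = 0.491 × 782 → ξ₁ = 384 lbmol/h.
Yield of P: 2ξ₂ / 782 = 0.721 → ξ₂ = 281.9 lbmol/h.
Outlet amounts (n = n₀ + Σ ν·ξ):
  Q: 782 − 1(384) = 398
  U: 0 + 1(384) − 1(281.9) = 102.1
  P: 0 + 2(281.9) = 563.8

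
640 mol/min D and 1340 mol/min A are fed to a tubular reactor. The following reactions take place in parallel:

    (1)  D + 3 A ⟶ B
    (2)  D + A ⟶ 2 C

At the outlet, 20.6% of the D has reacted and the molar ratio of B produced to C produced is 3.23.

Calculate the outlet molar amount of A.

Conversion of D: D consumed = 0.206 × 640 = 131.8 mol/min = 1ξ₁ + 1ξ₂.
Selectivity: 1ξ₁ / (2ξ₂) = 3.23 → ξ₁ = 6.46 ξ₂.
Substitute: (1·6.46 + 1) ξ₂ = 131.8 → ξ₂ = 17.67 mol/min, ξ₁ = 114.2 mol/min.
Outlet amounts (n = n₀ + Σ ν·ξ):
  D: 640 − 1(114.2) − 1(17.67) = 508.2
  A: 1340 − 3(114.2) − 1(17.67) = 979.8
  B: 0 + 1(114.2) = 114.2
  C: 0 + 2(17.67) = 35.35

980 mol/min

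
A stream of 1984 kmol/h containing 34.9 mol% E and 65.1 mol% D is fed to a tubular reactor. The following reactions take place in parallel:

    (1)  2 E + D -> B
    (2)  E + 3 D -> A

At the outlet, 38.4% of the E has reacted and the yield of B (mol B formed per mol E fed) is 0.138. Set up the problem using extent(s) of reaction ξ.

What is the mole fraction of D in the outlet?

0.619

Yield of B: 1ξ₁ / 692.4 = 0.138 → ξ₁ = 95.55 kmol/h.
Conversion of E: 2ξ₁ + 1ξ₂ = 0.384 × 692.4 = 265.9 → ξ₂ = 74.78 kmol/h.
Outlet amounts (n = n₀ + Σ ν·ξ):
  E: 692.4 − 2(95.55) − 1(74.78) = 426.5
  D: 1292 − 1(95.55) − 3(74.78) = 971.7
  B: 0 + 1(95.55) = 95.55
  A: 0 + 1(74.78) = 74.78
Total out = 1569 kmol/h; y_D = 971.7 / 1569 = 0.6195.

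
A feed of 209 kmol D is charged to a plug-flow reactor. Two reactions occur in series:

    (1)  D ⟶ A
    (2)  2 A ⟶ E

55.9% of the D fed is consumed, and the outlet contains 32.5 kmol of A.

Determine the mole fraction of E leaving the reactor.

Conversion of D: D consumed = 1ξ₁ = 0.559 × 209 → ξ₁ = 116.8 kmol.
A balance: n_A = 0 + 1ξ₁ − 2ξ₂ = 32.5 → ξ₂ = (1·116.8 − 32.5)/2 = 42.17 kmol.
Outlet amounts (n = n₀ + Σ ν·ξ):
  D: 209 − 1(116.8) = 92.17
  A: 0 + 1(116.8) − 2(42.17) = 32.5
  E: 0 + 1(42.17) = 42.17
Total out = 166.8 kmol; y_E = 42.17 / 166.8 = 0.2527.

0.253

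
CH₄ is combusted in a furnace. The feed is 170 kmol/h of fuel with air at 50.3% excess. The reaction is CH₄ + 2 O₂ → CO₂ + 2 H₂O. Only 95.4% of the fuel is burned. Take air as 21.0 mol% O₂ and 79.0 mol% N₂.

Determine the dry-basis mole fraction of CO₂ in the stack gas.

Stoichiometric O₂ = 2 × 170 = 340 kmol/h; O₂ fed = 340 × 1.503 = 511 kmol/h.
N₂ fed = 511 × 79/21 = 1922 kmol/h.
Fuel reacted = 0.954 × 170 → ξ = 162.2 kmol/h.
Outlet (n = n₀ + ν ξ):
  CH₄: 170 − 1(162.2) = 7.82
  O₂: 511 − 2(162.2) = 186.7
  N₂: 1922 (inert)
  CO₂: 0 + 1(162.2) = 162.2
  H₂O: 0 + 2(162.2) = 324.4
Dry total = 2279 kmol/h; y_CO₂ (dry) = 162.2 / 2279 = 0.07116.

0.0712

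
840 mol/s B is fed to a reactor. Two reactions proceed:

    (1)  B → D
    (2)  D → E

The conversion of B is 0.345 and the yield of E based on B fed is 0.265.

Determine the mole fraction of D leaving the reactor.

Conversion of B: B consumed = 1ξ₁ = 0.345 × 840 → ξ₁ = 289.8 mol/s.
Yield of E: 1ξ₂ / 840 = 0.265 → ξ₂ = 222.6 mol/s.
Outlet amounts (n = n₀ + Σ ν·ξ):
  B: 840 − 1(289.8) = 550.2
  D: 0 + 1(289.8) − 1(222.6) = 67.2
  E: 0 + 1(222.6) = 222.6
Total out = 840 mol/s; y_D = 67.2 / 840 = 0.08.

0.08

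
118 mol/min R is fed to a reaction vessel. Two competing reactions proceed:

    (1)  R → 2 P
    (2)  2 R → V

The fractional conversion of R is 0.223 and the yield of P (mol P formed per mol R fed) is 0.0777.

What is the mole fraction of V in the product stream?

0.0973

Yield of P: 2ξ₁ / 118 = 0.0777 → ξ₁ = 4.584 mol/min.
Conversion of R: 1ξ₁ + 2ξ₂ = 0.223 × 118 = 26.31 → ξ₂ = 10.86 mol/min.
Outlet amounts (n = n₀ + Σ ν·ξ):
  R: 118 − 1(4.584) − 2(10.86) = 91.69
  P: 0 + 2(4.584) = 9.169
  V: 0 + 1(10.86) = 10.86
Total out = 111.7 mol/min; y_V = 10.86 / 111.7 = 0.09725.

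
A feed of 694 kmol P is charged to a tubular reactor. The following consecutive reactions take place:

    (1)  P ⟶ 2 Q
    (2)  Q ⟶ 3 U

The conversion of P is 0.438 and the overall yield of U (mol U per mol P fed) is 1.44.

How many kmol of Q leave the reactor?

275 kmol

Conversion of P: P consumed = 1ξ₁ = 0.438 × 694 → ξ₁ = 304 kmol.
Yield of U: 3ξ₂ / 694 = 1.44 → ξ₂ = 333.1 kmol.
Outlet amounts (n = n₀ + Σ ν·ξ):
  P: 694 − 1(304) = 390
  Q: 0 + 2(304) − 1(333.1) = 274.8
  U: 0 + 3(333.1) = 999.4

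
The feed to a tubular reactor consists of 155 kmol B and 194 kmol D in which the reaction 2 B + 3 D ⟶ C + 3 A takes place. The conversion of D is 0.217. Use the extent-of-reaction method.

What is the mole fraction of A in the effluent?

0.126

D reacted = 0.217 × 194 = 42.1 kmol; ν_D = −3, so ξ = 42.1/3 = 14.03 kmol.
Outlet amounts (n = n₀ + ν ξ):
  B: 155 − 2(14.03) = 126.9
  D: 194 − 3(14.03) = 151.9
  C: 0 + 1(14.03) = 14.03
  A: 0 + 3(14.03) = 42.1
Total out = 335 kmol; y_A = 42.1 / 335 = 0.1257.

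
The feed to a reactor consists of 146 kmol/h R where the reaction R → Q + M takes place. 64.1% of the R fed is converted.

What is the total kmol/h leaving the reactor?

240 kmol/h

R reacted = 0.641 × 146 = 93.59 kmol/h; ν_R = −1, so ξ = 93.59/1 = 93.59 kmol/h.
Outlet amounts (n = n₀ + ν ξ):
  R: 146 − 1(93.59) = 52.41
  Q: 0 + 1(93.59) = 93.59
  M: 0 + 1(93.59) = 93.59
Total out = 52.41 + 93.59 + 93.59 = 239.6 kmol/h.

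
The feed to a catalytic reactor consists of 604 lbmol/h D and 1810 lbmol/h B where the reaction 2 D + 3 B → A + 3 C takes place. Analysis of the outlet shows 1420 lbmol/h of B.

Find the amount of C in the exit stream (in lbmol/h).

For B: n = n₀ − 3ξ → 1420 = 1810 − 3ξ, giving ξ = 130 lbmol/h.
Outlet amounts (n = n₀ + ν ξ):
  D: 604 − 2(130) = 344
  B: 1810 − 3(130) = 1420
  A: 0 + 1(130) = 130
  C: 0 + 3(130) = 390

390 lbmol/h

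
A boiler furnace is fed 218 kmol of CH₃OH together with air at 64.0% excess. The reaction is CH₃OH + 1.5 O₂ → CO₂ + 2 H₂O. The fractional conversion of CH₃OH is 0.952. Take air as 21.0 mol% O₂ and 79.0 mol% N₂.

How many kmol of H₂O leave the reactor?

415 kmol

Stoichiometric O₂ = 1.5 × 218 = 327 kmol; O₂ fed = 327 × 1.640 = 536.3 kmol.
N₂ fed = 536.3 × 79/21 = 2017 kmol.
Fuel reacted = 0.952 × 218 → ξ = 207.5 kmol.
Outlet (n = n₀ + ν ξ):
  CH₃OH: 218 − 1(207.5) = 10.46
  O₂: 536.3 − 1.5(207.5) = 225
  N₂: 2017 (inert)
  CO₂: 0 + 1(207.5) = 207.5
  H₂O: 0 + 2(207.5) = 415.1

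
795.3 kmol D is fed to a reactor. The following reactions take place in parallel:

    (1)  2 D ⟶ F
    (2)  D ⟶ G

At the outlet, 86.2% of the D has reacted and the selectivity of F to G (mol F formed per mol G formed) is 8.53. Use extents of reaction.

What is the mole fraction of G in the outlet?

Conversion of D: D consumed = 0.862 × 795.3 = 685.5 kmol = 2ξ₁ + 1ξ₂.
Selectivity: 1ξ₁ / (1ξ₂) = 8.53 → ξ₁ = 8.53 ξ₂.
Substitute: (2·8.53 + 1) ξ₂ = 685.5 → ξ₂ = 37.96 kmol, ξ₁ = 323.8 kmol.
Outlet amounts (n = n₀ + Σ ν·ξ):
  D: 795.3 − 2(323.8) − 1(37.96) = 109.8
  F: 0 + 1(323.8) = 323.8
  G: 0 + 1(37.96) = 37.96
Total out = 471.5 kmol; y_G = 37.96 / 471.5 = 0.08051.

0.0805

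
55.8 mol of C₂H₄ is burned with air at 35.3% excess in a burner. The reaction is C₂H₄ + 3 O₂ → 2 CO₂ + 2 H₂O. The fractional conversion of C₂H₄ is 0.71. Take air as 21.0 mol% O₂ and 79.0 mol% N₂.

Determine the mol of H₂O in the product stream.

79.2 mol

Stoichiometric O₂ = 3 × 55.8 = 167.4 mol; O₂ fed = 167.4 × 1.353 = 226.5 mol.
N₂ fed = 226.5 × 79/21 = 852 mol.
Fuel reacted = 0.71 × 55.8 → ξ = 39.62 mol.
Outlet (n = n₀ + ν ξ):
  C₂H₄: 55.8 − 1(39.62) = 16.18
  O₂: 226.5 − 3(39.62) = 107.6
  N₂: 852 (inert)
  CO₂: 0 + 2(39.62) = 79.24
  H₂O: 0 + 2(39.62) = 79.24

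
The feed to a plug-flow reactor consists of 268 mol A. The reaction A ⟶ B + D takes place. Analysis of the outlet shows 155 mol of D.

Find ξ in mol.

ξ = 155 mol

For D: n = n₀ + 1ξ → 155 = 0 + 1ξ, giving ξ = 155 mol.
Outlet amounts (n = n₀ + ν ξ):
  A: 268 − 1(155) = 113
  B: 0 + 1(155) = 155
  D: 0 + 1(155) = 155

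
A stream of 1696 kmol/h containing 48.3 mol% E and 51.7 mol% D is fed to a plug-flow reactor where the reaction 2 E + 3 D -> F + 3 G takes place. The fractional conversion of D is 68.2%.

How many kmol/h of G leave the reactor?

598 kmol/h

D reacted = 0.682 × 876.8 = 598 kmol/h; ν_D = −3, so ξ = 598/3 = 199.3 kmol/h.
Outlet amounts (n = n₀ + ν ξ):
  E: 819.2 − 2(199.3) = 420.5
  D: 876.8 − 3(199.3) = 278.8
  F: 0 + 1(199.3) = 199.3
  G: 0 + 3(199.3) = 598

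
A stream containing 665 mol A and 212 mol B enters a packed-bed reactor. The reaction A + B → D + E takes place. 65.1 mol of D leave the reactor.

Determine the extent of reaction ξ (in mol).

ξ = 65.1 mol

For D: n = n₀ + 1ξ → 65.1 = 0 + 1ξ, giving ξ = 65.1 mol.
Outlet amounts (n = n₀ + ν ξ):
  A: 665 − 1(65.1) = 599.9
  B: 212 − 1(65.1) = 146.9
  D: 0 + 1(65.1) = 65.1
  E: 0 + 1(65.1) = 65.1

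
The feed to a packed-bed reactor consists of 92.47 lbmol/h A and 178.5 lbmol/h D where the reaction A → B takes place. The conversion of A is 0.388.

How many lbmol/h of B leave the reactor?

A reacted = 0.388 × 92.47 = 35.88 lbmol/h; ν_A = −1, so ξ = 35.88/1 = 35.88 lbmol/h.
Outlet amounts (n = n₀ + ν ξ):
  A: 92.47 − 1(35.88) = 56.59
  B: 0 + 1(35.88) = 35.88
  D: 178.5 (inert)

35.9 lbmol/h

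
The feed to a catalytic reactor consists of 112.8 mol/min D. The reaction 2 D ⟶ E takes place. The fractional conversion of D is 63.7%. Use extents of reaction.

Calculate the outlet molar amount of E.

35.9 mol/min

D reacted = 0.637 × 112.8 = 71.85 mol/min; ν_D = −2, so ξ = 71.85/2 = 35.93 mol/min.
Outlet amounts (n = n₀ + ν ξ):
  D: 112.8 − 2(35.93) = 40.95
  E: 0 + 1(35.93) = 35.93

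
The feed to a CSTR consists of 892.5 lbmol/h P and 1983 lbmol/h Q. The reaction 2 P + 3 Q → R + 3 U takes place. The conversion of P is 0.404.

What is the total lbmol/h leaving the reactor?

2700 lbmol/h

P reacted = 0.404 × 892.5 = 360.6 lbmol/h; ν_P = −2, so ξ = 360.6/2 = 180.3 lbmol/h.
Outlet amounts (n = n₀ + ν ξ):
  P: 892.5 − 2(180.3) = 531.9
  Q: 1983 − 3(180.3) = 1442
  R: 0 + 1(180.3) = 180.3
  U: 0 + 3(180.3) = 540.9
Total out = 531.9 + 1442 + 180.3 + 540.9 = 2695 lbmol/h.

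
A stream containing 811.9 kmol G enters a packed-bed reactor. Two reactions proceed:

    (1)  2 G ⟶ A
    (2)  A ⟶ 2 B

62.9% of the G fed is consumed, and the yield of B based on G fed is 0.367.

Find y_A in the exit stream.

Conversion of G: G consumed = 2ξ₁ = 0.629 × 811.9 → ξ₁ = 255.3 kmol.
Yield of B: 2ξ₂ / 811.9 = 0.367 → ξ₂ = 149 kmol.
Outlet amounts (n = n₀ + Σ ν·ξ):
  G: 811.9 − 2(255.3) = 301.2
  A: 0 + 1(255.3) − 1(149) = 106.4
  B: 0 + 2(149) = 298
Total out = 705.5 kmol; y_A = 106.4 / 705.5 = 0.1507.

0.151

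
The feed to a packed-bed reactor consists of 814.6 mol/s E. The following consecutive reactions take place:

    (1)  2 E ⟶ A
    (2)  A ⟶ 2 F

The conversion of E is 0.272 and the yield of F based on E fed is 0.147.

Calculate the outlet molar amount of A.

50.9 mol/s

Conversion of E: E consumed = 2ξ₁ = 0.272 × 814.6 → ξ₁ = 110.8 mol/s.
Yield of F: 2ξ₂ / 814.6 = 0.147 → ξ₂ = 59.87 mol/s.
Outlet amounts (n = n₀ + Σ ν·ξ):
  E: 814.6 − 2(110.8) = 593
  A: 0 + 1(110.8) − 1(59.87) = 50.91
  F: 0 + 2(59.87) = 119.7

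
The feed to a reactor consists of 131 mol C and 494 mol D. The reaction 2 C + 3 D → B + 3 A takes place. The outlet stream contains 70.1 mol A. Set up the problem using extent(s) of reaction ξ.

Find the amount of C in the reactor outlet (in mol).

84.3 mol

For A: n = n₀ + 3ξ → 70.1 = 0 + 3ξ, giving ξ = 23.37 mol.
Outlet amounts (n = n₀ + ν ξ):
  C: 131 − 2(23.37) = 84.27
  D: 494 − 3(23.37) = 423.9
  B: 0 + 1(23.37) = 23.37
  A: 0 + 3(23.37) = 70.1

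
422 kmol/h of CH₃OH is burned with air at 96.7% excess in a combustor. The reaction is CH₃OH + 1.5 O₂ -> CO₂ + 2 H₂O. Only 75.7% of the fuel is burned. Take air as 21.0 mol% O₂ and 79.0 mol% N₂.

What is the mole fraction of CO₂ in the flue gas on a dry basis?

0.0544

Stoichiometric O₂ = 1.5 × 422 = 633 kmol/h; O₂ fed = 633 × 1.967 = 1245 kmol/h.
N₂ fed = 1245 × 79/21 = 4684 kmol/h.
Fuel reacted = 0.757 × 422 → ξ = 319.5 kmol/h.
Outlet (n = n₀ + ν ξ):
  CH₃OH: 422 − 1(319.5) = 102.5
  O₂: 1245 − 1.5(319.5) = 765.9
  N₂: 4684 (inert)
  CO₂: 0 + 1(319.5) = 319.5
  H₂O: 0 + 2(319.5) = 638.9
Dry total = 5872 kmol/h; y_CO₂ (dry) = 319.5 / 5872 = 0.0544.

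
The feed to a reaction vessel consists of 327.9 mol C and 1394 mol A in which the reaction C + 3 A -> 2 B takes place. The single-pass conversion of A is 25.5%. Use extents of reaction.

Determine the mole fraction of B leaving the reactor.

0.16

A reacted = 0.255 × 1394 = 355.5 mol; ν_A = −3, so ξ = 355.5/3 = 118.5 mol.
Outlet amounts (n = n₀ + ν ξ):
  C: 327.9 − 1(118.5) = 209.4
  A: 1394 − 3(118.5) = 1039
  B: 0 + 2(118.5) = 237
Total out = 1485 mol; y_B = 237 / 1485 = 0.1596.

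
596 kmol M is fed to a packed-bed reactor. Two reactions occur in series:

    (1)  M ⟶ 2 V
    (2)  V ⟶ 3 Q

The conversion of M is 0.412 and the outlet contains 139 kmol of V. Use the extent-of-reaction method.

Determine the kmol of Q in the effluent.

Conversion of M: M consumed = 1ξ₁ = 0.412 × 596 → ξ₁ = 245.6 kmol.
V balance: n_V = 0 + 2ξ₁ − 1ξ₂ = 139 → ξ₂ = (2·245.6 − 139)/1 = 352.1 kmol.
Outlet amounts (n = n₀ + Σ ν·ξ):
  M: 596 − 1(245.6) = 350.4
  V: 0 + 2(245.6) − 1(352.1) = 139
  Q: 0 + 3(352.1) = 1056

1060 kmol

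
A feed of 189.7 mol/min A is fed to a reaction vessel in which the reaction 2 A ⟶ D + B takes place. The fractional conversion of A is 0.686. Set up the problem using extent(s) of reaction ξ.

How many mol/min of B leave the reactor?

65.1 mol/min

A reacted = 0.686 × 189.7 = 130.1 mol/min; ν_A = −2, so ξ = 130.1/2 = 65.07 mol/min.
Outlet amounts (n = n₀ + ν ξ):
  A: 189.7 − 2(65.07) = 59.57
  D: 0 + 1(65.07) = 65.07
  B: 0 + 1(65.07) = 65.07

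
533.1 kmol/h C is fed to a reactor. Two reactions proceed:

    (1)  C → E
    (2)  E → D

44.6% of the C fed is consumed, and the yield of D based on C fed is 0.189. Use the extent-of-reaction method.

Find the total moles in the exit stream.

Conversion of C: C consumed = 1ξ₁ = 0.446 × 533.1 → ξ₁ = 237.8 kmol/h.
Yield of D: 1ξ₂ / 533.1 = 0.189 → ξ₂ = 100.8 kmol/h.
Outlet amounts (n = n₀ + Σ ν·ξ):
  C: 533.1 − 1(237.8) = 295.3
  E: 0 + 1(237.8) − 1(100.8) = 137
  D: 0 + 1(100.8) = 100.8
Total out = 295.3 + 137 + 100.8 = 533.1 kmol/h.

533 kmol/h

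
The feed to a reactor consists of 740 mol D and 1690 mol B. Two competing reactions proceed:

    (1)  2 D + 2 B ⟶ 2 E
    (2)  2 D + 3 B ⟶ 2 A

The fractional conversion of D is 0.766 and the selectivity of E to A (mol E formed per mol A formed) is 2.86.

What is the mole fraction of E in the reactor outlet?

0.235

Conversion of D: D consumed = 0.766 × 740 = 566.8 mol = 2ξ₁ + 2ξ₂.
Selectivity: 2ξ₁ / (2ξ₂) = 2.86 → ξ₁ = 2.86 ξ₂.
Substitute: (2·2.86 + 2) ξ₂ = 566.8 → ξ₂ = 73.42 mol, ξ₁ = 210 mol.
Outlet amounts (n = n₀ + Σ ν·ξ):
  D: 740 − 2(210) − 2(73.42) = 173.2
  B: 1690 − 2(210) − 3(73.42) = 1050
  E: 0 + 2(210) = 420
  A: 0 + 2(73.42) = 146.8
Total out = 1790 mol; y_E = 420 / 1790 = 0.2347.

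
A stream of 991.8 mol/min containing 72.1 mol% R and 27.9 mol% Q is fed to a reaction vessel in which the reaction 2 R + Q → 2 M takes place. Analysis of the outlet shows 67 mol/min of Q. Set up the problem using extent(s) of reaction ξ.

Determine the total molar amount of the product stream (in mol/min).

For Q: n = n₀ − 1ξ → 67 = 276.7 − 1ξ, giving ξ = 209.7 mol/min.
Outlet amounts (n = n₀ + ν ξ):
  R: 715.1 − 2(209.7) = 295.7
  Q: 276.7 − 1(209.7) = 67
  M: 0 + 2(209.7) = 419.4
Total out = 295.7 + 67 + 419.4 = 782.1 mol/min.

782 mol/min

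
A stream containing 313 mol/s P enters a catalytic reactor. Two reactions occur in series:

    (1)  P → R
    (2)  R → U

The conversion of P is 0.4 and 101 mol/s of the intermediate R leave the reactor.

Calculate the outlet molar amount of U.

Conversion of P: P consumed = 1ξ₁ = 0.4 × 313 → ξ₁ = 125.2 mol/s.
R balance: n_R = 0 + 1ξ₁ − 1ξ₂ = 101 → ξ₂ = (1·125.2 − 101)/1 = 24.2 mol/s.
Outlet amounts (n = n₀ + Σ ν·ξ):
  P: 313 − 1(125.2) = 187.8
  R: 0 + 1(125.2) − 1(24.2) = 101
  U: 0 + 1(24.2) = 24.2

24.2 mol/s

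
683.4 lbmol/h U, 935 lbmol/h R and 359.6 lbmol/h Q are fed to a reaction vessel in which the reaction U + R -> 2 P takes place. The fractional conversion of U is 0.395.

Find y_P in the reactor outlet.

0.273

U reacted = 0.395 × 683.4 = 269.9 lbmol/h; ν_U = −1, so ξ = 269.9/1 = 269.9 lbmol/h.
Outlet amounts (n = n₀ + ν ξ):
  U: 683.4 − 1(269.9) = 413.5
  R: 935 − 1(269.9) = 665.1
  P: 0 + 2(269.9) = 539.9
  Q: 359.6 (inert)
Total out = 1978 lbmol/h; y_P = 539.9 / 1978 = 0.2729.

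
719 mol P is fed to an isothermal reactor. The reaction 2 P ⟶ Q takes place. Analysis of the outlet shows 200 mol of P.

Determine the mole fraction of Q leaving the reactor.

For P: n = n₀ − 2ξ → 200 = 719 − 2ξ, giving ξ = 259.5 mol.
Outlet amounts (n = n₀ + ν ξ):
  P: 719 − 2(259.5) = 200
  Q: 0 + 1(259.5) = 259.5
Total out = 459.5 mol; y_Q = 259.5 / 459.5 = 0.5647.

0.565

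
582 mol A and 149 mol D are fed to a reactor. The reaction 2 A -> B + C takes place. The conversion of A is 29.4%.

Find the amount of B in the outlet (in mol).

A reacted = 0.294 × 582 = 171.1 mol; ν_A = −2, so ξ = 171.1/2 = 85.55 mol.
Outlet amounts (n = n₀ + ν ξ):
  A: 582 − 2(85.55) = 410.9
  B: 0 + 1(85.55) = 85.55
  C: 0 + 1(85.55) = 85.55
  D: 149 (inert)

85.6 mol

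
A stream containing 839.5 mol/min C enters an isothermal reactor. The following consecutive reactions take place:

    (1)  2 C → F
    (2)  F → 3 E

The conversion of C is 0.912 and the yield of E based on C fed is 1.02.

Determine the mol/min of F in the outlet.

97.4 mol/min

Conversion of C: C consumed = 2ξ₁ = 0.912 × 839.5 → ξ₁ = 382.8 mol/min.
Yield of E: 3ξ₂ / 839.5 = 1.02 → ξ₂ = 285.4 mol/min.
Outlet amounts (n = n₀ + Σ ν·ξ):
  C: 839.5 − 2(382.8) = 73.88
  F: 0 + 1(382.8) − 1(285.4) = 97.38
  E: 0 + 3(285.4) = 856.3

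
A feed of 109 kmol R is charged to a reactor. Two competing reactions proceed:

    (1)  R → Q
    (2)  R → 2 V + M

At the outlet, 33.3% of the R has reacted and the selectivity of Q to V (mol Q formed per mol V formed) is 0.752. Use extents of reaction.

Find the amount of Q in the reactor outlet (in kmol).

21.8 kmol

Conversion of R: R consumed = 0.333 × 109 = 36.3 kmol = 1ξ₁ + 1ξ₂.
Selectivity: 1ξ₁ / (2ξ₂) = 0.752 → ξ₁ = 1.504 ξ₂.
Substitute: (1·1.504 + 1) ξ₂ = 36.3 → ξ₂ = 14.5 kmol, ξ₁ = 21.8 kmol.
Outlet amounts (n = n₀ + Σ ν·ξ):
  R: 109 − 1(21.8) − 1(14.5) = 72.7
  Q: 0 + 1(21.8) = 21.8
  V: 0 + 2(14.5) = 28.99
  M: 0 + 1(14.5) = 14.5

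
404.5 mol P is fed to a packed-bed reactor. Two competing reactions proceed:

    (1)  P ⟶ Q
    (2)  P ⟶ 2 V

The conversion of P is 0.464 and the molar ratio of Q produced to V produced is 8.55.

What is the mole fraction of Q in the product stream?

0.427

Conversion of P: P consumed = 0.464 × 404.5 = 187.7 mol = 1ξ₁ + 1ξ₂.
Selectivity: 1ξ₁ / (2ξ₂) = 8.55 → ξ₁ = 17.1 ξ₂.
Substitute: (1·17.1 + 1) ξ₂ = 187.7 → ξ₂ = 10.37 mol, ξ₁ = 177.3 mol.
Outlet amounts (n = n₀ + Σ ν·ξ):
  P: 404.5 − 1(177.3) − 1(10.37) = 216.8
  Q: 0 + 1(177.3) = 177.3
  V: 0 + 2(10.37) = 20.74
Total out = 414.9 mol; y_Q = 177.3 / 414.9 = 0.4274.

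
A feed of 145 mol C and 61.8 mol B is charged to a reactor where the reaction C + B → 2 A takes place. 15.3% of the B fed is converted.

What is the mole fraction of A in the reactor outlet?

0.0914

B reacted = 0.153 × 61.8 = 9.455 mol; ν_B = −1, so ξ = 9.455/1 = 9.455 mol.
Outlet amounts (n = n₀ + ν ξ):
  C: 145 − 1(9.455) = 135.5
  B: 61.8 − 1(9.455) = 52.34
  A: 0 + 2(9.455) = 18.91
Total out = 206.8 mol; y_A = 18.91 / 206.8 = 0.09144.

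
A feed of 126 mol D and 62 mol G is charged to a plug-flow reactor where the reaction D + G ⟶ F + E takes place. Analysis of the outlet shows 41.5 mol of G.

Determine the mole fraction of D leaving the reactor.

0.561

For G: n = n₀ − 1ξ → 41.5 = 62 − 1ξ, giving ξ = 20.5 mol.
Outlet amounts (n = n₀ + ν ξ):
  D: 126 − 1(20.5) = 105.5
  G: 62 − 1(20.5) = 41.5
  F: 0 + 1(20.5) = 20.5
  E: 0 + 1(20.5) = 20.5
Total out = 188 mol; y_D = 105.5 / 188 = 0.5612.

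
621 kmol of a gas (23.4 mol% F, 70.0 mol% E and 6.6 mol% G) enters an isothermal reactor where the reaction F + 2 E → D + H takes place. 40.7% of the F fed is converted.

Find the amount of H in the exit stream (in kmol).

59.1 kmol

F reacted = 0.407 × 145.3 = 59.14 kmol; ν_F = −1, so ξ = 59.14/1 = 59.14 kmol.
Outlet amounts (n = n₀ + ν ξ):
  F: 145.3 − 1(59.14) = 86.17
  E: 434.7 − 2(59.14) = 316.4
  D: 0 + 1(59.14) = 59.14
  H: 0 + 1(59.14) = 59.14
  G: 40.99 (inert)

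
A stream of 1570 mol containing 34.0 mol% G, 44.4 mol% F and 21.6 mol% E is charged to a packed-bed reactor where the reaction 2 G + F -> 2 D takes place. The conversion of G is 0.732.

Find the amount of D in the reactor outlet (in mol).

G reacted = 0.732 × 533.8 = 390.7 mol; ν_G = −2, so ξ = 390.7/2 = 195.4 mol.
Outlet amounts (n = n₀ + ν ξ):
  G: 533.8 − 2(195.4) = 143.1
  F: 697.1 − 1(195.4) = 501.7
  D: 0 + 2(195.4) = 390.7
  E: 339.1 (inert)

391 mol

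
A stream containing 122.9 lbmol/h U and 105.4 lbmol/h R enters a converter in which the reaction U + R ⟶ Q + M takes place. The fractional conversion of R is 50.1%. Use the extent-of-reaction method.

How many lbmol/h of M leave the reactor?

52.8 lbmol/h

R reacted = 0.501 × 105.4 = 52.81 lbmol/h; ν_R = −1, so ξ = 52.81/1 = 52.81 lbmol/h.
Outlet amounts (n = n₀ + ν ξ):
  U: 122.9 − 1(52.81) = 70.09
  R: 105.4 − 1(52.81) = 52.59
  Q: 0 + 1(52.81) = 52.81
  M: 0 + 1(52.81) = 52.81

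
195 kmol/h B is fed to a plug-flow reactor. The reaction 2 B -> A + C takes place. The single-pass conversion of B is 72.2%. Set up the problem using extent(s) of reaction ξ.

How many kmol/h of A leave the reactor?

B reacted = 0.722 × 195 = 140.8 kmol/h; ν_B = −2, so ξ = 140.8/2 = 70.39 kmol/h.
Outlet amounts (n = n₀ + ν ξ):
  B: 195 − 2(70.39) = 54.21
  A: 0 + 1(70.39) = 70.39
  C: 0 + 1(70.39) = 70.39

70.4 kmol/h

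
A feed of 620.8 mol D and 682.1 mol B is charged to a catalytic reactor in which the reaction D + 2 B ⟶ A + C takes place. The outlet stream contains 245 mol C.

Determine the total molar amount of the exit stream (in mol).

1060 mol

For C: n = n₀ + 1ξ → 245 = 0 + 1ξ, giving ξ = 245 mol.
Outlet amounts (n = n₀ + ν ξ):
  D: 620.8 − 1(245) = 375.8
  B: 682.1 − 2(245) = 192.1
  A: 0 + 1(245) = 245
  C: 0 + 1(245) = 245
Total out = 375.8 + 192.1 + 245 + 245 = 1058 mol.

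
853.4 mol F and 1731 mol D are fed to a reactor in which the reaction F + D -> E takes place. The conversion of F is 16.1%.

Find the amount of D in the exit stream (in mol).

1590 mol

F reacted = 0.161 × 853.4 = 137.4 mol; ν_F = −1, so ξ = 137.4/1 = 137.4 mol.
Outlet amounts (n = n₀ + ν ξ):
  F: 853.4 − 1(137.4) = 716
  D: 1731 − 1(137.4) = 1594
  E: 0 + 1(137.4) = 137.4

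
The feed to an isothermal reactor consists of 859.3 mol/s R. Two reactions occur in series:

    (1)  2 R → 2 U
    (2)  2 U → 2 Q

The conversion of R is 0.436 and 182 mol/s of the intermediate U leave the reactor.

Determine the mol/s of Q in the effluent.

Conversion of R: R consumed = 2ξ₁ = 0.436 × 859.3 → ξ₁ = 187.3 mol/s.
U balance: n_U = 0 + 2ξ₁ − 2ξ₂ = 182 → ξ₂ = (2·187.3 − 182)/2 = 96.33 mol/s.
Outlet amounts (n = n₀ + Σ ν·ξ):
  R: 859.3 − 2(187.3) = 484.6
  U: 0 + 2(187.3) − 2(96.33) = 182
  Q: 0 + 2(96.33) = 192.7

193 mol/s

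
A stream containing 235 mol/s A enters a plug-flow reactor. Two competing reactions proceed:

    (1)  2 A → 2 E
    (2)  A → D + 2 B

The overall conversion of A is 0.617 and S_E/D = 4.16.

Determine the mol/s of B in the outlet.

56.2 mol/s

Conversion of A: A consumed = 0.617 × 235 = 145 mol/s = 2ξ₁ + 1ξ₂.
Selectivity: 2ξ₁ / (1ξ₂) = 4.16 → ξ₁ = 2.08 ξ₂.
Substitute: (2·2.08 + 1) ξ₂ = 145 → ξ₂ = 28.1 mol/s, ξ₁ = 58.45 mol/s.
Outlet amounts (n = n₀ + Σ ν·ξ):
  A: 235 − 2(58.45) − 1(28.1) = 90
  E: 0 + 2(58.45) = 116.9
  D: 0 + 1(28.1) = 28.1
  B: 0 + 2(28.1) = 56.2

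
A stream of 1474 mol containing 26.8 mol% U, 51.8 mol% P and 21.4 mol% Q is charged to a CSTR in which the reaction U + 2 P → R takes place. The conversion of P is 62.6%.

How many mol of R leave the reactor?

239 mol

P reacted = 0.626 × 763.5 = 478 mol; ν_P = −2, so ξ = 478/2 = 239 mol.
Outlet amounts (n = n₀ + ν ξ):
  U: 395 − 1(239) = 156
  P: 763.5 − 2(239) = 285.6
  R: 0 + 1(239) = 239
  Q: 315.4 (inert)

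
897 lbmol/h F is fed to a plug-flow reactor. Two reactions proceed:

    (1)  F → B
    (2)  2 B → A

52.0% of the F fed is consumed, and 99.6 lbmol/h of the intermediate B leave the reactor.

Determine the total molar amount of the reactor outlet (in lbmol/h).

714 lbmol/h

Conversion of F: F consumed = 1ξ₁ = 0.52 × 897 → ξ₁ = 466.4 lbmol/h.
B balance: n_B = 0 + 1ξ₁ − 2ξ₂ = 99.6 → ξ₂ = (1·466.4 − 99.6)/2 = 183.4 lbmol/h.
Outlet amounts (n = n₀ + Σ ν·ξ):
  F: 897 − 1(466.4) = 430.6
  B: 0 + 1(466.4) − 2(183.4) = 99.6
  A: 0 + 1(183.4) = 183.4
Total out = 430.6 + 99.6 + 183.4 = 713.6 lbmol/h.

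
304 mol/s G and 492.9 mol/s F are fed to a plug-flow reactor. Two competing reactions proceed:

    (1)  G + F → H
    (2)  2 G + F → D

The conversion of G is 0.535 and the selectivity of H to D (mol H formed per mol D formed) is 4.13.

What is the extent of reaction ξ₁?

Conversion of G: G consumed = 0.535 × 304 = 162.6 mol/s = 1ξ₁ + 2ξ₂.
Selectivity: 1ξ₁ / (1ξ₂) = 4.13 → ξ₁ = 4.13 ξ₂.
Substitute: (1·4.13 + 2) ξ₂ = 162.6 → ξ₂ = 26.53 mol/s, ξ₁ = 109.6 mol/s.
Outlet amounts (n = n₀ + Σ ν·ξ):
  G: 304 − 1(109.6) − 2(26.53) = 141.4
  F: 492.9 − 1(109.6) − 1(26.53) = 356.8
  H: 0 + 1(109.6) = 109.6
  D: 0 + 1(26.53) = 26.53

ξ₁ = 110 mol/s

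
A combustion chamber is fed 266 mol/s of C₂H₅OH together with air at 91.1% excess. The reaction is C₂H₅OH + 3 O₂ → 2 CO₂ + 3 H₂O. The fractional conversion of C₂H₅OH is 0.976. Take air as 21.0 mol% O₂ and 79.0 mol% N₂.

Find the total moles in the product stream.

7790 mol/s

Stoichiometric O₂ = 3 × 266 = 798 mol/s; O₂ fed = 798 × 1.911 = 1525 mol/s.
N₂ fed = 1525 × 79/21 = 5737 mol/s.
Fuel reacted = 0.976 × 266 → ξ = 259.6 mol/s.
Outlet (n = n₀ + ν ξ):
  C₂H₅OH: 266 − 1(259.6) = 6.384
  O₂: 1525 − 3(259.6) = 746.1
  N₂: 5737 (inert)
  CO₂: 0 + 2(259.6) = 519.2
  H₂O: 0 + 3(259.6) = 778.8
Total out = 6.384 + 746.1 + 5737 + 519.2 + 778.8 = 7787 mol/s.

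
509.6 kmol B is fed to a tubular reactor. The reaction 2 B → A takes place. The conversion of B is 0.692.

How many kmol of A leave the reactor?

176 kmol

B reacted = 0.692 × 509.6 = 352.6 kmol; ν_B = −2, so ξ = 352.6/2 = 176.3 kmol.
Outlet amounts (n = n₀ + ν ξ):
  B: 509.6 − 2(176.3) = 157
  A: 0 + 1(176.3) = 176.3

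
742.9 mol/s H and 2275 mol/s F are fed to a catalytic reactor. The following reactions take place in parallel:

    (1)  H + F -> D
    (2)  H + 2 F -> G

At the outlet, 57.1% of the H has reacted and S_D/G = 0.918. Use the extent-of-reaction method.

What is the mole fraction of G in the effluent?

Conversion of H: H consumed = 0.571 × 742.9 = 424.2 mol/s = 1ξ₁ + 1ξ₂.
Selectivity: 1ξ₁ / (1ξ₂) = 0.918 → ξ₁ = 0.918 ξ₂.
Substitute: (1·0.918 + 1) ξ₂ = 424.2 → ξ₂ = 221.2 mol/s, ξ₁ = 203 mol/s.
Outlet amounts (n = n₀ + Σ ν·ξ):
  H: 742.9 − 1(203) − 1(221.2) = 318.7
  F: 2275 − 1(203) − 2(221.2) = 1630
  D: 0 + 1(203) = 203
  G: 0 + 1(221.2) = 221.2
Total out = 2373 mol/s; y_G = 221.2 / 2373 = 0.09322.

0.0932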